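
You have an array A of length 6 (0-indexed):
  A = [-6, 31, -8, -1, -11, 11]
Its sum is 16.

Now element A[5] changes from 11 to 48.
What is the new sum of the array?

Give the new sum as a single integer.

Answer: 53

Derivation:
Old value at index 5: 11
New value at index 5: 48
Delta = 48 - 11 = 37
New sum = old_sum + delta = 16 + (37) = 53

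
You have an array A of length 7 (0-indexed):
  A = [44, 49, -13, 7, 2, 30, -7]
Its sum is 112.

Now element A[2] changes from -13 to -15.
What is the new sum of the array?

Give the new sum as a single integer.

Old value at index 2: -13
New value at index 2: -15
Delta = -15 - -13 = -2
New sum = old_sum + delta = 112 + (-2) = 110

Answer: 110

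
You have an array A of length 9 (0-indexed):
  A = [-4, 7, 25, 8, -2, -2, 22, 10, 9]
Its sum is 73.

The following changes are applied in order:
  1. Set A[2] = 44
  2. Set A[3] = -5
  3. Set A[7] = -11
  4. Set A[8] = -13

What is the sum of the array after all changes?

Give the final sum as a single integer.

Answer: 36

Derivation:
Initial sum: 73
Change 1: A[2] 25 -> 44, delta = 19, sum = 92
Change 2: A[3] 8 -> -5, delta = -13, sum = 79
Change 3: A[7] 10 -> -11, delta = -21, sum = 58
Change 4: A[8] 9 -> -13, delta = -22, sum = 36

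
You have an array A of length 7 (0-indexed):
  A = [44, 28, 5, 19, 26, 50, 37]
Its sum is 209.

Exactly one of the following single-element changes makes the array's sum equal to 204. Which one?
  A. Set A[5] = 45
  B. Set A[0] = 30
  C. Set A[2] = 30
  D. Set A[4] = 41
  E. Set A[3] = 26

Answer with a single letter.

Answer: A

Derivation:
Option A: A[5] 50->45, delta=-5, new_sum=209+(-5)=204 <-- matches target
Option B: A[0] 44->30, delta=-14, new_sum=209+(-14)=195
Option C: A[2] 5->30, delta=25, new_sum=209+(25)=234
Option D: A[4] 26->41, delta=15, new_sum=209+(15)=224
Option E: A[3] 19->26, delta=7, new_sum=209+(7)=216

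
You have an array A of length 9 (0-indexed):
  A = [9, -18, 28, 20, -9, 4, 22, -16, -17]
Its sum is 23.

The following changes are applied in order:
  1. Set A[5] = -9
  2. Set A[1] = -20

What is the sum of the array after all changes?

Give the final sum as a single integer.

Answer: 8

Derivation:
Initial sum: 23
Change 1: A[5] 4 -> -9, delta = -13, sum = 10
Change 2: A[1] -18 -> -20, delta = -2, sum = 8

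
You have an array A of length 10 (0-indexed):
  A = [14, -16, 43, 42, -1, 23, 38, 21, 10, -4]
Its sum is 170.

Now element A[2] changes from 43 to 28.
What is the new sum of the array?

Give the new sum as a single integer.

Old value at index 2: 43
New value at index 2: 28
Delta = 28 - 43 = -15
New sum = old_sum + delta = 170 + (-15) = 155

Answer: 155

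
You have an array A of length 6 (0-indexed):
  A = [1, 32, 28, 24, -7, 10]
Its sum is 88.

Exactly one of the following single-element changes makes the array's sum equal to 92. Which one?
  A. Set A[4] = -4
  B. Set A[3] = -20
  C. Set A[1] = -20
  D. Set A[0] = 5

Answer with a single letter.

Answer: D

Derivation:
Option A: A[4] -7->-4, delta=3, new_sum=88+(3)=91
Option B: A[3] 24->-20, delta=-44, new_sum=88+(-44)=44
Option C: A[1] 32->-20, delta=-52, new_sum=88+(-52)=36
Option D: A[0] 1->5, delta=4, new_sum=88+(4)=92 <-- matches target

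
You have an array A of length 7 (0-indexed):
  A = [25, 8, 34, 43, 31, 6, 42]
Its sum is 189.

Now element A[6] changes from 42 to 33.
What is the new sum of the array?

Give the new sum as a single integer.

Answer: 180

Derivation:
Old value at index 6: 42
New value at index 6: 33
Delta = 33 - 42 = -9
New sum = old_sum + delta = 189 + (-9) = 180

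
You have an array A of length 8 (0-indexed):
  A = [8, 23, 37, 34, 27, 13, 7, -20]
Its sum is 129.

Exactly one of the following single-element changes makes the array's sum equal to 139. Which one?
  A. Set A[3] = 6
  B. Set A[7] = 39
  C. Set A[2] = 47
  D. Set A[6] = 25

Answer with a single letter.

Option A: A[3] 34->6, delta=-28, new_sum=129+(-28)=101
Option B: A[7] -20->39, delta=59, new_sum=129+(59)=188
Option C: A[2] 37->47, delta=10, new_sum=129+(10)=139 <-- matches target
Option D: A[6] 7->25, delta=18, new_sum=129+(18)=147

Answer: C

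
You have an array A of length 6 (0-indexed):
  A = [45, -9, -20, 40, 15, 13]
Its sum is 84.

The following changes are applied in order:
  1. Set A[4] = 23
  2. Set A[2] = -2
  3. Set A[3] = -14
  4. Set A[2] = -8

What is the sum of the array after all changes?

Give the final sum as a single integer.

Initial sum: 84
Change 1: A[4] 15 -> 23, delta = 8, sum = 92
Change 2: A[2] -20 -> -2, delta = 18, sum = 110
Change 3: A[3] 40 -> -14, delta = -54, sum = 56
Change 4: A[2] -2 -> -8, delta = -6, sum = 50

Answer: 50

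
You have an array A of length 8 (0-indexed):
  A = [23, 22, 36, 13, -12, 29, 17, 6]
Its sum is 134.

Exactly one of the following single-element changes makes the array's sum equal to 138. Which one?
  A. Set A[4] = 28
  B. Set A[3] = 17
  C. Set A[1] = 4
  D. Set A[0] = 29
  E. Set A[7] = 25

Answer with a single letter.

Answer: B

Derivation:
Option A: A[4] -12->28, delta=40, new_sum=134+(40)=174
Option B: A[3] 13->17, delta=4, new_sum=134+(4)=138 <-- matches target
Option C: A[1] 22->4, delta=-18, new_sum=134+(-18)=116
Option D: A[0] 23->29, delta=6, new_sum=134+(6)=140
Option E: A[7] 6->25, delta=19, new_sum=134+(19)=153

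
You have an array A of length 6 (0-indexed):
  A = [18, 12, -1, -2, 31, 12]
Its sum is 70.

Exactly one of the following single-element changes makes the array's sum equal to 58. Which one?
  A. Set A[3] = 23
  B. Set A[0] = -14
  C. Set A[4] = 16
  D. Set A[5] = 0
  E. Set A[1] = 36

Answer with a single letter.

Answer: D

Derivation:
Option A: A[3] -2->23, delta=25, new_sum=70+(25)=95
Option B: A[0] 18->-14, delta=-32, new_sum=70+(-32)=38
Option C: A[4] 31->16, delta=-15, new_sum=70+(-15)=55
Option D: A[5] 12->0, delta=-12, new_sum=70+(-12)=58 <-- matches target
Option E: A[1] 12->36, delta=24, new_sum=70+(24)=94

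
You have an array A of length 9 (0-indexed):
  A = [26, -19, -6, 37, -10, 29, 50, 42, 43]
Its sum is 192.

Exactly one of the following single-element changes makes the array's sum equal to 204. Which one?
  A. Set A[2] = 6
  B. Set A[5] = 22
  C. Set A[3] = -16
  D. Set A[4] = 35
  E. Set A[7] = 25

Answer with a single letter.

Option A: A[2] -6->6, delta=12, new_sum=192+(12)=204 <-- matches target
Option B: A[5] 29->22, delta=-7, new_sum=192+(-7)=185
Option C: A[3] 37->-16, delta=-53, new_sum=192+(-53)=139
Option D: A[4] -10->35, delta=45, new_sum=192+(45)=237
Option E: A[7] 42->25, delta=-17, new_sum=192+(-17)=175

Answer: A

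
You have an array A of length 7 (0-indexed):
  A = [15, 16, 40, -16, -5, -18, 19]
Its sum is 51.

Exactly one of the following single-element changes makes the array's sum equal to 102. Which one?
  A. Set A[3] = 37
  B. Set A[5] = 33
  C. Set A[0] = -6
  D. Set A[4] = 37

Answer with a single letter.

Option A: A[3] -16->37, delta=53, new_sum=51+(53)=104
Option B: A[5] -18->33, delta=51, new_sum=51+(51)=102 <-- matches target
Option C: A[0] 15->-6, delta=-21, new_sum=51+(-21)=30
Option D: A[4] -5->37, delta=42, new_sum=51+(42)=93

Answer: B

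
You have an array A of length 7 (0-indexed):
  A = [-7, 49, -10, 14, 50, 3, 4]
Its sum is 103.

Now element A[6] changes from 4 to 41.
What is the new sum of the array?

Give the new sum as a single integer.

Answer: 140

Derivation:
Old value at index 6: 4
New value at index 6: 41
Delta = 41 - 4 = 37
New sum = old_sum + delta = 103 + (37) = 140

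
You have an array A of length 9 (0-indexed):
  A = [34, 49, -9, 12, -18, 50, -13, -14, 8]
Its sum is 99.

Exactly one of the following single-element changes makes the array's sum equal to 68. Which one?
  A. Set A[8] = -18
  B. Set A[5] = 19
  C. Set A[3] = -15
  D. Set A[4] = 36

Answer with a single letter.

Answer: B

Derivation:
Option A: A[8] 8->-18, delta=-26, new_sum=99+(-26)=73
Option B: A[5] 50->19, delta=-31, new_sum=99+(-31)=68 <-- matches target
Option C: A[3] 12->-15, delta=-27, new_sum=99+(-27)=72
Option D: A[4] -18->36, delta=54, new_sum=99+(54)=153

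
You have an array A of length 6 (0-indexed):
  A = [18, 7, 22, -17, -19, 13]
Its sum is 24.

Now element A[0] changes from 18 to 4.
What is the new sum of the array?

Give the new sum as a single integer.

Old value at index 0: 18
New value at index 0: 4
Delta = 4 - 18 = -14
New sum = old_sum + delta = 24 + (-14) = 10

Answer: 10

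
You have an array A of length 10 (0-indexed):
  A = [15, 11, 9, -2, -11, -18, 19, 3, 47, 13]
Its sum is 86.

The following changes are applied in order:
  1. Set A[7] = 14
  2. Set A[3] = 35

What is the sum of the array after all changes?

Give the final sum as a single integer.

Initial sum: 86
Change 1: A[7] 3 -> 14, delta = 11, sum = 97
Change 2: A[3] -2 -> 35, delta = 37, sum = 134

Answer: 134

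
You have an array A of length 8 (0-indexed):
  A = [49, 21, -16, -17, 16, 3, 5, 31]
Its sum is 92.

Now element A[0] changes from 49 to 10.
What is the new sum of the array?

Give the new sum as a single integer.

Answer: 53

Derivation:
Old value at index 0: 49
New value at index 0: 10
Delta = 10 - 49 = -39
New sum = old_sum + delta = 92 + (-39) = 53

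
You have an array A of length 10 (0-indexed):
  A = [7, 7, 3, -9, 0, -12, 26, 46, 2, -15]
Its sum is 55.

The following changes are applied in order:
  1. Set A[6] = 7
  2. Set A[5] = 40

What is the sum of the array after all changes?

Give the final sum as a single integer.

Answer: 88

Derivation:
Initial sum: 55
Change 1: A[6] 26 -> 7, delta = -19, sum = 36
Change 2: A[5] -12 -> 40, delta = 52, sum = 88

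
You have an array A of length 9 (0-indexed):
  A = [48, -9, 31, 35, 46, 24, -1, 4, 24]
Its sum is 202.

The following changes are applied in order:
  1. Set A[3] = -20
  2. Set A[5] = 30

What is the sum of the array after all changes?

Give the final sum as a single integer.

Initial sum: 202
Change 1: A[3] 35 -> -20, delta = -55, sum = 147
Change 2: A[5] 24 -> 30, delta = 6, sum = 153

Answer: 153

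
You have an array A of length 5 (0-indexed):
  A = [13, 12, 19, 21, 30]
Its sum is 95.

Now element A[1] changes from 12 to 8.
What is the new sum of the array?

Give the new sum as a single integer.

Old value at index 1: 12
New value at index 1: 8
Delta = 8 - 12 = -4
New sum = old_sum + delta = 95 + (-4) = 91

Answer: 91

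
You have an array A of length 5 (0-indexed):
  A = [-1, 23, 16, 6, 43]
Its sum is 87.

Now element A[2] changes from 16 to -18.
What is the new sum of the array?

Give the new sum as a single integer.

Answer: 53

Derivation:
Old value at index 2: 16
New value at index 2: -18
Delta = -18 - 16 = -34
New sum = old_sum + delta = 87 + (-34) = 53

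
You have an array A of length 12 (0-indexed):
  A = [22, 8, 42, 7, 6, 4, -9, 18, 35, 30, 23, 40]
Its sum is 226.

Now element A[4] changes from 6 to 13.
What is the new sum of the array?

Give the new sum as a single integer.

Old value at index 4: 6
New value at index 4: 13
Delta = 13 - 6 = 7
New sum = old_sum + delta = 226 + (7) = 233

Answer: 233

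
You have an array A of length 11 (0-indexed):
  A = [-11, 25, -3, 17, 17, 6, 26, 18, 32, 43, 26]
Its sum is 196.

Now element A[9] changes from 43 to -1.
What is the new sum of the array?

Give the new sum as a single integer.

Answer: 152

Derivation:
Old value at index 9: 43
New value at index 9: -1
Delta = -1 - 43 = -44
New sum = old_sum + delta = 196 + (-44) = 152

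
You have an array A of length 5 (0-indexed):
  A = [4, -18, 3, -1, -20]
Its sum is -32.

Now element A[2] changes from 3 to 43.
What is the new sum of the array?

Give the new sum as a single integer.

Answer: 8

Derivation:
Old value at index 2: 3
New value at index 2: 43
Delta = 43 - 3 = 40
New sum = old_sum + delta = -32 + (40) = 8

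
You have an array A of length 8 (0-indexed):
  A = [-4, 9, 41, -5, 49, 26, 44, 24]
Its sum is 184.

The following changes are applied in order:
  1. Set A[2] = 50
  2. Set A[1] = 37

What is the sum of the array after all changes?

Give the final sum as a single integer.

Answer: 221

Derivation:
Initial sum: 184
Change 1: A[2] 41 -> 50, delta = 9, sum = 193
Change 2: A[1] 9 -> 37, delta = 28, sum = 221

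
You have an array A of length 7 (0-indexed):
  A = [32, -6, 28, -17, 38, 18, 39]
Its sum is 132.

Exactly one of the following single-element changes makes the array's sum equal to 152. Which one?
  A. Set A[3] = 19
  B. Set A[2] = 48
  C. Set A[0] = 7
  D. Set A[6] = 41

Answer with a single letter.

Answer: B

Derivation:
Option A: A[3] -17->19, delta=36, new_sum=132+(36)=168
Option B: A[2] 28->48, delta=20, new_sum=132+(20)=152 <-- matches target
Option C: A[0] 32->7, delta=-25, new_sum=132+(-25)=107
Option D: A[6] 39->41, delta=2, new_sum=132+(2)=134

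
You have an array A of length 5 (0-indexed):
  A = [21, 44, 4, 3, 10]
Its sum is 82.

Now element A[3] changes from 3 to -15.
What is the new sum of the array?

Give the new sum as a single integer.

Old value at index 3: 3
New value at index 3: -15
Delta = -15 - 3 = -18
New sum = old_sum + delta = 82 + (-18) = 64

Answer: 64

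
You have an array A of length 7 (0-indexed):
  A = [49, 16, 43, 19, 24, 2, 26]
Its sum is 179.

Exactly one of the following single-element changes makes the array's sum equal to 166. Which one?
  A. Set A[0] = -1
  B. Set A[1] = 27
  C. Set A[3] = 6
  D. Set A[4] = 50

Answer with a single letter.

Option A: A[0] 49->-1, delta=-50, new_sum=179+(-50)=129
Option B: A[1] 16->27, delta=11, new_sum=179+(11)=190
Option C: A[3] 19->6, delta=-13, new_sum=179+(-13)=166 <-- matches target
Option D: A[4] 24->50, delta=26, new_sum=179+(26)=205

Answer: C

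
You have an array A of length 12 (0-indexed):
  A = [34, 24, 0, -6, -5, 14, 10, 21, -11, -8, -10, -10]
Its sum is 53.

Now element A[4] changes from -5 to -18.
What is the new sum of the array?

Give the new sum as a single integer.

Answer: 40

Derivation:
Old value at index 4: -5
New value at index 4: -18
Delta = -18 - -5 = -13
New sum = old_sum + delta = 53 + (-13) = 40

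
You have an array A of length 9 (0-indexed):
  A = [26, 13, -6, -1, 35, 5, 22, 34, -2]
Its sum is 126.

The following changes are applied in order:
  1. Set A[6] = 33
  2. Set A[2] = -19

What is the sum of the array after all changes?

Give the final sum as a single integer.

Answer: 124

Derivation:
Initial sum: 126
Change 1: A[6] 22 -> 33, delta = 11, sum = 137
Change 2: A[2] -6 -> -19, delta = -13, sum = 124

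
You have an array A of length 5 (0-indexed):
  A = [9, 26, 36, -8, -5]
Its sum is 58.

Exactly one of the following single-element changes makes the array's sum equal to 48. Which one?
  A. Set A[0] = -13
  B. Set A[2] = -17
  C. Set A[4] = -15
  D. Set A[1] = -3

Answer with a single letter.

Option A: A[0] 9->-13, delta=-22, new_sum=58+(-22)=36
Option B: A[2] 36->-17, delta=-53, new_sum=58+(-53)=5
Option C: A[4] -5->-15, delta=-10, new_sum=58+(-10)=48 <-- matches target
Option D: A[1] 26->-3, delta=-29, new_sum=58+(-29)=29

Answer: C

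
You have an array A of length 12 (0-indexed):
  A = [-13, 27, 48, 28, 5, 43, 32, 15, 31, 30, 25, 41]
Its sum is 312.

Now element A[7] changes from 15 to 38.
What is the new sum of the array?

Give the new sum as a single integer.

Answer: 335

Derivation:
Old value at index 7: 15
New value at index 7: 38
Delta = 38 - 15 = 23
New sum = old_sum + delta = 312 + (23) = 335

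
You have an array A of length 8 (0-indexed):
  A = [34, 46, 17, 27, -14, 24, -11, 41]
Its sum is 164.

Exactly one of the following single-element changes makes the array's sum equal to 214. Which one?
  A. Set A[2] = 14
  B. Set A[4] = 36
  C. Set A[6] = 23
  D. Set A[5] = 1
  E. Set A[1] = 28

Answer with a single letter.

Option A: A[2] 17->14, delta=-3, new_sum=164+(-3)=161
Option B: A[4] -14->36, delta=50, new_sum=164+(50)=214 <-- matches target
Option C: A[6] -11->23, delta=34, new_sum=164+(34)=198
Option D: A[5] 24->1, delta=-23, new_sum=164+(-23)=141
Option E: A[1] 46->28, delta=-18, new_sum=164+(-18)=146

Answer: B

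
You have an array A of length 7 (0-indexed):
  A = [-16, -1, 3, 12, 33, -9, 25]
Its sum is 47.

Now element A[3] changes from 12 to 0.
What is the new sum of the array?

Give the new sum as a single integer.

Old value at index 3: 12
New value at index 3: 0
Delta = 0 - 12 = -12
New sum = old_sum + delta = 47 + (-12) = 35

Answer: 35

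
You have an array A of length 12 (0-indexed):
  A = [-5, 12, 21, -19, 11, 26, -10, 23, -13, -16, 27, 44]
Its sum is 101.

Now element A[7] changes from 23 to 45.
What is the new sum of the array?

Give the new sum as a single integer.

Answer: 123

Derivation:
Old value at index 7: 23
New value at index 7: 45
Delta = 45 - 23 = 22
New sum = old_sum + delta = 101 + (22) = 123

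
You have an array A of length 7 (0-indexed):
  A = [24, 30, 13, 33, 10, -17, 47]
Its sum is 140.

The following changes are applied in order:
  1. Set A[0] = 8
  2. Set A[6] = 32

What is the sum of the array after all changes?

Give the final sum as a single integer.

Initial sum: 140
Change 1: A[0] 24 -> 8, delta = -16, sum = 124
Change 2: A[6] 47 -> 32, delta = -15, sum = 109

Answer: 109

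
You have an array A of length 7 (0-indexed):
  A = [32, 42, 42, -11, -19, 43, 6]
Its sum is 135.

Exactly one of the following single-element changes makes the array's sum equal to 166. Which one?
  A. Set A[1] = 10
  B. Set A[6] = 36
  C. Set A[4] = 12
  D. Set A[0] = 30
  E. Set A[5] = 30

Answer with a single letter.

Option A: A[1] 42->10, delta=-32, new_sum=135+(-32)=103
Option B: A[6] 6->36, delta=30, new_sum=135+(30)=165
Option C: A[4] -19->12, delta=31, new_sum=135+(31)=166 <-- matches target
Option D: A[0] 32->30, delta=-2, new_sum=135+(-2)=133
Option E: A[5] 43->30, delta=-13, new_sum=135+(-13)=122

Answer: C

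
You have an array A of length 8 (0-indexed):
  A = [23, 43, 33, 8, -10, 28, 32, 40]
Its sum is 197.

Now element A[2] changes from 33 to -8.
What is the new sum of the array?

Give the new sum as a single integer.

Answer: 156

Derivation:
Old value at index 2: 33
New value at index 2: -8
Delta = -8 - 33 = -41
New sum = old_sum + delta = 197 + (-41) = 156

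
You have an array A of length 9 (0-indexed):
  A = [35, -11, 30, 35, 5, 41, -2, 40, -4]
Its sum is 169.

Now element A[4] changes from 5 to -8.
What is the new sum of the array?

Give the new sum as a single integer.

Old value at index 4: 5
New value at index 4: -8
Delta = -8 - 5 = -13
New sum = old_sum + delta = 169 + (-13) = 156

Answer: 156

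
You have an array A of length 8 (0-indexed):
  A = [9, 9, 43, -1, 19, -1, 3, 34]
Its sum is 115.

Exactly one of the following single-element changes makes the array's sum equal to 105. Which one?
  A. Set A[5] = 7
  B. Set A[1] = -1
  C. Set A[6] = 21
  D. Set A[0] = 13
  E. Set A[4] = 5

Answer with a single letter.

Option A: A[5] -1->7, delta=8, new_sum=115+(8)=123
Option B: A[1] 9->-1, delta=-10, new_sum=115+(-10)=105 <-- matches target
Option C: A[6] 3->21, delta=18, new_sum=115+(18)=133
Option D: A[0] 9->13, delta=4, new_sum=115+(4)=119
Option E: A[4] 19->5, delta=-14, new_sum=115+(-14)=101

Answer: B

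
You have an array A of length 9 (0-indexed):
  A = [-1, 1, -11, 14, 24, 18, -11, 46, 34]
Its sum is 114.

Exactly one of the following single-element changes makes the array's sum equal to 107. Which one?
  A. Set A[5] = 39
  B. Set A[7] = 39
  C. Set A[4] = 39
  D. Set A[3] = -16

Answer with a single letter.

Option A: A[5] 18->39, delta=21, new_sum=114+(21)=135
Option B: A[7] 46->39, delta=-7, new_sum=114+(-7)=107 <-- matches target
Option C: A[4] 24->39, delta=15, new_sum=114+(15)=129
Option D: A[3] 14->-16, delta=-30, new_sum=114+(-30)=84

Answer: B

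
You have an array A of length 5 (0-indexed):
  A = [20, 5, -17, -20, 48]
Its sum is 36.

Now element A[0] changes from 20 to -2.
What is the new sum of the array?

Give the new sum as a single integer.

Old value at index 0: 20
New value at index 0: -2
Delta = -2 - 20 = -22
New sum = old_sum + delta = 36 + (-22) = 14

Answer: 14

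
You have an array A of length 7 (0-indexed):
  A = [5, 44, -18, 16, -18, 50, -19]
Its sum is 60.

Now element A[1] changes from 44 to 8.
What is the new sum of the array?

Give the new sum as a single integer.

Answer: 24

Derivation:
Old value at index 1: 44
New value at index 1: 8
Delta = 8 - 44 = -36
New sum = old_sum + delta = 60 + (-36) = 24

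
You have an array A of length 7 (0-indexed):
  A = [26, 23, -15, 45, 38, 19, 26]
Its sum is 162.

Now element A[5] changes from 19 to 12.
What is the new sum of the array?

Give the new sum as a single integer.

Answer: 155

Derivation:
Old value at index 5: 19
New value at index 5: 12
Delta = 12 - 19 = -7
New sum = old_sum + delta = 162 + (-7) = 155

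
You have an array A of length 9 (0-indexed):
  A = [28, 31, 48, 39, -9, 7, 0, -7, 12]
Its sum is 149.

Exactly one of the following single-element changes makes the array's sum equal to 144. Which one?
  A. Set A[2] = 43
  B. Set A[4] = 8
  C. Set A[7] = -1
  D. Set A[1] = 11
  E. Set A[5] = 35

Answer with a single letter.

Answer: A

Derivation:
Option A: A[2] 48->43, delta=-5, new_sum=149+(-5)=144 <-- matches target
Option B: A[4] -9->8, delta=17, new_sum=149+(17)=166
Option C: A[7] -7->-1, delta=6, new_sum=149+(6)=155
Option D: A[1] 31->11, delta=-20, new_sum=149+(-20)=129
Option E: A[5] 7->35, delta=28, new_sum=149+(28)=177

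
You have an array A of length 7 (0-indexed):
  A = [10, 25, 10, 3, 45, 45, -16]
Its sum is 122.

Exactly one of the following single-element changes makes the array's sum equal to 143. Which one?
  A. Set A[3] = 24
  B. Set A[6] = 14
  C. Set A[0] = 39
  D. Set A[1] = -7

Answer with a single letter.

Answer: A

Derivation:
Option A: A[3] 3->24, delta=21, new_sum=122+(21)=143 <-- matches target
Option B: A[6] -16->14, delta=30, new_sum=122+(30)=152
Option C: A[0] 10->39, delta=29, new_sum=122+(29)=151
Option D: A[1] 25->-7, delta=-32, new_sum=122+(-32)=90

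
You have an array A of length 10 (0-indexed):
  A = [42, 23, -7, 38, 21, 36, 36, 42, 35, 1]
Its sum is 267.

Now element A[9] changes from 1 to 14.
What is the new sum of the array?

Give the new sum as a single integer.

Answer: 280

Derivation:
Old value at index 9: 1
New value at index 9: 14
Delta = 14 - 1 = 13
New sum = old_sum + delta = 267 + (13) = 280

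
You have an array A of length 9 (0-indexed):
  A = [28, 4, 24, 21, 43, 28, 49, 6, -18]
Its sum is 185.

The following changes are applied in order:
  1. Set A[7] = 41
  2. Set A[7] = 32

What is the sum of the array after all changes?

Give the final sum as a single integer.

Answer: 211

Derivation:
Initial sum: 185
Change 1: A[7] 6 -> 41, delta = 35, sum = 220
Change 2: A[7] 41 -> 32, delta = -9, sum = 211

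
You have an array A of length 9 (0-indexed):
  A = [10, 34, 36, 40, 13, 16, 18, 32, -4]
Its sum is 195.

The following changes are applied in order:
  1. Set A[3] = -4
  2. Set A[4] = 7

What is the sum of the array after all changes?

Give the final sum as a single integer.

Initial sum: 195
Change 1: A[3] 40 -> -4, delta = -44, sum = 151
Change 2: A[4] 13 -> 7, delta = -6, sum = 145

Answer: 145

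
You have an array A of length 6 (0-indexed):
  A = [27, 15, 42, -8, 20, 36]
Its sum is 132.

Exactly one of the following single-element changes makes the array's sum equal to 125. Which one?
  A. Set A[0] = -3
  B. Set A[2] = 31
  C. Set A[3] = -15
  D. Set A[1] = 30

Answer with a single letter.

Option A: A[0] 27->-3, delta=-30, new_sum=132+(-30)=102
Option B: A[2] 42->31, delta=-11, new_sum=132+(-11)=121
Option C: A[3] -8->-15, delta=-7, new_sum=132+(-7)=125 <-- matches target
Option D: A[1] 15->30, delta=15, new_sum=132+(15)=147

Answer: C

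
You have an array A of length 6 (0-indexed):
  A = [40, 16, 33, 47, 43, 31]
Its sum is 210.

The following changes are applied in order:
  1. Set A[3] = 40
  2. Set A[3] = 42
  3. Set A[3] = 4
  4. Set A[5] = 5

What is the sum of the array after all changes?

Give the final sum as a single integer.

Answer: 141

Derivation:
Initial sum: 210
Change 1: A[3] 47 -> 40, delta = -7, sum = 203
Change 2: A[3] 40 -> 42, delta = 2, sum = 205
Change 3: A[3] 42 -> 4, delta = -38, sum = 167
Change 4: A[5] 31 -> 5, delta = -26, sum = 141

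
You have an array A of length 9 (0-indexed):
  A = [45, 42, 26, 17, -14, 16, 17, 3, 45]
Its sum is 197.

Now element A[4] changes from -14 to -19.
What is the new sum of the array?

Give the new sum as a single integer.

Old value at index 4: -14
New value at index 4: -19
Delta = -19 - -14 = -5
New sum = old_sum + delta = 197 + (-5) = 192

Answer: 192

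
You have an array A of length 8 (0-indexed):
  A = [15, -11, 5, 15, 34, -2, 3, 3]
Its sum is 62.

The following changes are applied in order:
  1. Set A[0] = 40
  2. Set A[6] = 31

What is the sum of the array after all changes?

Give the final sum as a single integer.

Initial sum: 62
Change 1: A[0] 15 -> 40, delta = 25, sum = 87
Change 2: A[6] 3 -> 31, delta = 28, sum = 115

Answer: 115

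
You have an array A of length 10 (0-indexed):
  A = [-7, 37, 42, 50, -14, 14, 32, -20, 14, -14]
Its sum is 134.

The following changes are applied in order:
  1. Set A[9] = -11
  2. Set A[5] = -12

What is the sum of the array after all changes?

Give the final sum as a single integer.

Initial sum: 134
Change 1: A[9] -14 -> -11, delta = 3, sum = 137
Change 2: A[5] 14 -> -12, delta = -26, sum = 111

Answer: 111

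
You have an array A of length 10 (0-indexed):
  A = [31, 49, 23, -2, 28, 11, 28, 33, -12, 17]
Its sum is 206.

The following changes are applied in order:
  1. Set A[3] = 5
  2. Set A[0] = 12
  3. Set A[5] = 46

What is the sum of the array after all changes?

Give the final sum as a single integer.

Answer: 229

Derivation:
Initial sum: 206
Change 1: A[3] -2 -> 5, delta = 7, sum = 213
Change 2: A[0] 31 -> 12, delta = -19, sum = 194
Change 3: A[5] 11 -> 46, delta = 35, sum = 229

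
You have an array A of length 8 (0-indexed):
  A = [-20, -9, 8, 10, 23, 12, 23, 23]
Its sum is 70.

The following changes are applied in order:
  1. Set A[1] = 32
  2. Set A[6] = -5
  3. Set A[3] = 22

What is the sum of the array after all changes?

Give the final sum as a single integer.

Initial sum: 70
Change 1: A[1] -9 -> 32, delta = 41, sum = 111
Change 2: A[6] 23 -> -5, delta = -28, sum = 83
Change 3: A[3] 10 -> 22, delta = 12, sum = 95

Answer: 95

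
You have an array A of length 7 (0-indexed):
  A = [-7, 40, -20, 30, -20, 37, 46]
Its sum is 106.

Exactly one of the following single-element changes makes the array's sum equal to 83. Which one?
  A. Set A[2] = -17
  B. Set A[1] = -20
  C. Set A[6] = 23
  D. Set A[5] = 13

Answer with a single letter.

Option A: A[2] -20->-17, delta=3, new_sum=106+(3)=109
Option B: A[1] 40->-20, delta=-60, new_sum=106+(-60)=46
Option C: A[6] 46->23, delta=-23, new_sum=106+(-23)=83 <-- matches target
Option D: A[5] 37->13, delta=-24, new_sum=106+(-24)=82

Answer: C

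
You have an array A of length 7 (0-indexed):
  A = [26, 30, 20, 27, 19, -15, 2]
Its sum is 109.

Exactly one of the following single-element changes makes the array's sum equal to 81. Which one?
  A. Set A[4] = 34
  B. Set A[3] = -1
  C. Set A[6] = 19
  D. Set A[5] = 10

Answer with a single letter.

Answer: B

Derivation:
Option A: A[4] 19->34, delta=15, new_sum=109+(15)=124
Option B: A[3] 27->-1, delta=-28, new_sum=109+(-28)=81 <-- matches target
Option C: A[6] 2->19, delta=17, new_sum=109+(17)=126
Option D: A[5] -15->10, delta=25, new_sum=109+(25)=134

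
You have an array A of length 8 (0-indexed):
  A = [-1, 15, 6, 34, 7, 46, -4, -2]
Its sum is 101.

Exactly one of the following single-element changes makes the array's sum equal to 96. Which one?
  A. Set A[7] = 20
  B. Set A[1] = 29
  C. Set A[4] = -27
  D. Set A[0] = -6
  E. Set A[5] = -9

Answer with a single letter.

Answer: D

Derivation:
Option A: A[7] -2->20, delta=22, new_sum=101+(22)=123
Option B: A[1] 15->29, delta=14, new_sum=101+(14)=115
Option C: A[4] 7->-27, delta=-34, new_sum=101+(-34)=67
Option D: A[0] -1->-6, delta=-5, new_sum=101+(-5)=96 <-- matches target
Option E: A[5] 46->-9, delta=-55, new_sum=101+(-55)=46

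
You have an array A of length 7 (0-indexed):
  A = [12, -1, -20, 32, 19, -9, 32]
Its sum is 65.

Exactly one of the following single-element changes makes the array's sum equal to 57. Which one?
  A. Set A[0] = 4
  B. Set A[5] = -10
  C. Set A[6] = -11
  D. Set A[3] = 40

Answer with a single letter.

Option A: A[0] 12->4, delta=-8, new_sum=65+(-8)=57 <-- matches target
Option B: A[5] -9->-10, delta=-1, new_sum=65+(-1)=64
Option C: A[6] 32->-11, delta=-43, new_sum=65+(-43)=22
Option D: A[3] 32->40, delta=8, new_sum=65+(8)=73

Answer: A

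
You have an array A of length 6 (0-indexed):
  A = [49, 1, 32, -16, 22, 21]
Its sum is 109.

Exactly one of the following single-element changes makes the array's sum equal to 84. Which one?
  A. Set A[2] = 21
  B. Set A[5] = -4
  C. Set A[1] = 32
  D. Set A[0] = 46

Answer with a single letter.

Option A: A[2] 32->21, delta=-11, new_sum=109+(-11)=98
Option B: A[5] 21->-4, delta=-25, new_sum=109+(-25)=84 <-- matches target
Option C: A[1] 1->32, delta=31, new_sum=109+(31)=140
Option D: A[0] 49->46, delta=-3, new_sum=109+(-3)=106

Answer: B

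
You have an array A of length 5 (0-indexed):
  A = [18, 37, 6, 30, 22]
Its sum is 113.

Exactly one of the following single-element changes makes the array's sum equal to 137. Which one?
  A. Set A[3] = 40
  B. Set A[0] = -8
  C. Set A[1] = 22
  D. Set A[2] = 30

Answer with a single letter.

Option A: A[3] 30->40, delta=10, new_sum=113+(10)=123
Option B: A[0] 18->-8, delta=-26, new_sum=113+(-26)=87
Option C: A[1] 37->22, delta=-15, new_sum=113+(-15)=98
Option D: A[2] 6->30, delta=24, new_sum=113+(24)=137 <-- matches target

Answer: D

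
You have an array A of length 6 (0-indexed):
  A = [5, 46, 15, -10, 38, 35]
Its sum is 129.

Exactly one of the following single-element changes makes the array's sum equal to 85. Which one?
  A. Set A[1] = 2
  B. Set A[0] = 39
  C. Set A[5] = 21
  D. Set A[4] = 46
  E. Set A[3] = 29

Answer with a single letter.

Option A: A[1] 46->2, delta=-44, new_sum=129+(-44)=85 <-- matches target
Option B: A[0] 5->39, delta=34, new_sum=129+(34)=163
Option C: A[5] 35->21, delta=-14, new_sum=129+(-14)=115
Option D: A[4] 38->46, delta=8, new_sum=129+(8)=137
Option E: A[3] -10->29, delta=39, new_sum=129+(39)=168

Answer: A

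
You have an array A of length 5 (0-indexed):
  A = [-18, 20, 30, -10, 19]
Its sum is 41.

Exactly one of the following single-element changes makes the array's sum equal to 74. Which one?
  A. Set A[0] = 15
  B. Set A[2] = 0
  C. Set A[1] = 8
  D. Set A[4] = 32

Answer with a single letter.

Answer: A

Derivation:
Option A: A[0] -18->15, delta=33, new_sum=41+(33)=74 <-- matches target
Option B: A[2] 30->0, delta=-30, new_sum=41+(-30)=11
Option C: A[1] 20->8, delta=-12, new_sum=41+(-12)=29
Option D: A[4] 19->32, delta=13, new_sum=41+(13)=54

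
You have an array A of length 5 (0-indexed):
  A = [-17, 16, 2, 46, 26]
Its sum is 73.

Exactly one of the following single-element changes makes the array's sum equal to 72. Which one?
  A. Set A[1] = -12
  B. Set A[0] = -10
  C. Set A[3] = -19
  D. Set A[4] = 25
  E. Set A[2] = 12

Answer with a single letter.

Option A: A[1] 16->-12, delta=-28, new_sum=73+(-28)=45
Option B: A[0] -17->-10, delta=7, new_sum=73+(7)=80
Option C: A[3] 46->-19, delta=-65, new_sum=73+(-65)=8
Option D: A[4] 26->25, delta=-1, new_sum=73+(-1)=72 <-- matches target
Option E: A[2] 2->12, delta=10, new_sum=73+(10)=83

Answer: D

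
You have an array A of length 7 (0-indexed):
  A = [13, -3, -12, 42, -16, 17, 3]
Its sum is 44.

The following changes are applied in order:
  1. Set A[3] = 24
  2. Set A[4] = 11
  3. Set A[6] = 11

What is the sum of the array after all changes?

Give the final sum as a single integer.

Answer: 61

Derivation:
Initial sum: 44
Change 1: A[3] 42 -> 24, delta = -18, sum = 26
Change 2: A[4] -16 -> 11, delta = 27, sum = 53
Change 3: A[6] 3 -> 11, delta = 8, sum = 61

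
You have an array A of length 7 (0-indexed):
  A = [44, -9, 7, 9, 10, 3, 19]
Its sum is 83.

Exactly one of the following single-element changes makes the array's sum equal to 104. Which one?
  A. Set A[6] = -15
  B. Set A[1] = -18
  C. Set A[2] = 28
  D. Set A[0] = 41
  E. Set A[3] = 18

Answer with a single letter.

Answer: C

Derivation:
Option A: A[6] 19->-15, delta=-34, new_sum=83+(-34)=49
Option B: A[1] -9->-18, delta=-9, new_sum=83+(-9)=74
Option C: A[2] 7->28, delta=21, new_sum=83+(21)=104 <-- matches target
Option D: A[0] 44->41, delta=-3, new_sum=83+(-3)=80
Option E: A[3] 9->18, delta=9, new_sum=83+(9)=92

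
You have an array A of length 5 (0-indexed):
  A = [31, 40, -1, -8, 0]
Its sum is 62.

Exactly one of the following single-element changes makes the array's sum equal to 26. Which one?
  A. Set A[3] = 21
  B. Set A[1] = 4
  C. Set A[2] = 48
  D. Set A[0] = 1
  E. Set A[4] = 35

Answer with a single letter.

Option A: A[3] -8->21, delta=29, new_sum=62+(29)=91
Option B: A[1] 40->4, delta=-36, new_sum=62+(-36)=26 <-- matches target
Option C: A[2] -1->48, delta=49, new_sum=62+(49)=111
Option D: A[0] 31->1, delta=-30, new_sum=62+(-30)=32
Option E: A[4] 0->35, delta=35, new_sum=62+(35)=97

Answer: B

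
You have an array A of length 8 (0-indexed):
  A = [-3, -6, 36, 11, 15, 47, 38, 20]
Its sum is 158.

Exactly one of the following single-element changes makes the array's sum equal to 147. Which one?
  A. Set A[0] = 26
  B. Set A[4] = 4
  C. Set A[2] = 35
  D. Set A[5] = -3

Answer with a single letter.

Answer: B

Derivation:
Option A: A[0] -3->26, delta=29, new_sum=158+(29)=187
Option B: A[4] 15->4, delta=-11, new_sum=158+(-11)=147 <-- matches target
Option C: A[2] 36->35, delta=-1, new_sum=158+(-1)=157
Option D: A[5] 47->-3, delta=-50, new_sum=158+(-50)=108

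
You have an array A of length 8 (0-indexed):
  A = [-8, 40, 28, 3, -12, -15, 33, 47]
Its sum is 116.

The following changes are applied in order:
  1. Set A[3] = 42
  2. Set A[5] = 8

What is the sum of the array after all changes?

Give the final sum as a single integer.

Initial sum: 116
Change 1: A[3] 3 -> 42, delta = 39, sum = 155
Change 2: A[5] -15 -> 8, delta = 23, sum = 178

Answer: 178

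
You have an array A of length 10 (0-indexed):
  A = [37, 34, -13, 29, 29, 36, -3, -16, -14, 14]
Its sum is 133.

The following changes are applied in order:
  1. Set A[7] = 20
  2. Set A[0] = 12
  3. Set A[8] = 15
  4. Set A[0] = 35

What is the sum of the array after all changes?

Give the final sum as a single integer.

Initial sum: 133
Change 1: A[7] -16 -> 20, delta = 36, sum = 169
Change 2: A[0] 37 -> 12, delta = -25, sum = 144
Change 3: A[8] -14 -> 15, delta = 29, sum = 173
Change 4: A[0] 12 -> 35, delta = 23, sum = 196

Answer: 196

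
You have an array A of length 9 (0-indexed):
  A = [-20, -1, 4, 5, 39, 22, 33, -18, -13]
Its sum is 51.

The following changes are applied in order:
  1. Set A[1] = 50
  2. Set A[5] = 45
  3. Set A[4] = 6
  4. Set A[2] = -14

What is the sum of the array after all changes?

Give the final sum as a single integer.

Answer: 74

Derivation:
Initial sum: 51
Change 1: A[1] -1 -> 50, delta = 51, sum = 102
Change 2: A[5] 22 -> 45, delta = 23, sum = 125
Change 3: A[4] 39 -> 6, delta = -33, sum = 92
Change 4: A[2] 4 -> -14, delta = -18, sum = 74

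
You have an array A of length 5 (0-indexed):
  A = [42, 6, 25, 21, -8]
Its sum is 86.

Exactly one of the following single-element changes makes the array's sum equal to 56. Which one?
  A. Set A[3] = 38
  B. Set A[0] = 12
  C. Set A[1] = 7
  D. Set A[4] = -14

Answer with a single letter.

Answer: B

Derivation:
Option A: A[3] 21->38, delta=17, new_sum=86+(17)=103
Option B: A[0] 42->12, delta=-30, new_sum=86+(-30)=56 <-- matches target
Option C: A[1] 6->7, delta=1, new_sum=86+(1)=87
Option D: A[4] -8->-14, delta=-6, new_sum=86+(-6)=80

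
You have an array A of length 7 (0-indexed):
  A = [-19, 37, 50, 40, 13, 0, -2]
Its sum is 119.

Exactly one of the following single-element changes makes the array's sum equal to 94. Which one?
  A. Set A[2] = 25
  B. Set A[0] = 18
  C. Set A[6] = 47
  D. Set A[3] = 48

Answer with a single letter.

Answer: A

Derivation:
Option A: A[2] 50->25, delta=-25, new_sum=119+(-25)=94 <-- matches target
Option B: A[0] -19->18, delta=37, new_sum=119+(37)=156
Option C: A[6] -2->47, delta=49, new_sum=119+(49)=168
Option D: A[3] 40->48, delta=8, new_sum=119+(8)=127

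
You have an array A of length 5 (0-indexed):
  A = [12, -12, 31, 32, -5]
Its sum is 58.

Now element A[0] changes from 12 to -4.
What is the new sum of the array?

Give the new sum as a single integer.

Answer: 42

Derivation:
Old value at index 0: 12
New value at index 0: -4
Delta = -4 - 12 = -16
New sum = old_sum + delta = 58 + (-16) = 42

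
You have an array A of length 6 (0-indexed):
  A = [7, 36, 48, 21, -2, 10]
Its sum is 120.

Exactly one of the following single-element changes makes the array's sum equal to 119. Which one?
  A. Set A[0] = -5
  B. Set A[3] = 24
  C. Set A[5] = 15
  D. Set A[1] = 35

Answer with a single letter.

Option A: A[0] 7->-5, delta=-12, new_sum=120+(-12)=108
Option B: A[3] 21->24, delta=3, new_sum=120+(3)=123
Option C: A[5] 10->15, delta=5, new_sum=120+(5)=125
Option D: A[1] 36->35, delta=-1, new_sum=120+(-1)=119 <-- matches target

Answer: D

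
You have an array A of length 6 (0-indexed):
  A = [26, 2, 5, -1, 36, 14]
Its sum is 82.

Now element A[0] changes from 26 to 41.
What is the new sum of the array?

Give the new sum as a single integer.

Answer: 97

Derivation:
Old value at index 0: 26
New value at index 0: 41
Delta = 41 - 26 = 15
New sum = old_sum + delta = 82 + (15) = 97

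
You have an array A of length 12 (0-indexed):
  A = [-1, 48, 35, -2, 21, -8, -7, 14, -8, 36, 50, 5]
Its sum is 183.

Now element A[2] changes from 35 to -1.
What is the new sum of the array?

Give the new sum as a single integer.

Old value at index 2: 35
New value at index 2: -1
Delta = -1 - 35 = -36
New sum = old_sum + delta = 183 + (-36) = 147

Answer: 147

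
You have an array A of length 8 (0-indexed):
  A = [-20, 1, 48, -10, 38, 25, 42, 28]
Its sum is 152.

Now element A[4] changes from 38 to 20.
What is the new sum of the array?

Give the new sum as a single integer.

Old value at index 4: 38
New value at index 4: 20
Delta = 20 - 38 = -18
New sum = old_sum + delta = 152 + (-18) = 134

Answer: 134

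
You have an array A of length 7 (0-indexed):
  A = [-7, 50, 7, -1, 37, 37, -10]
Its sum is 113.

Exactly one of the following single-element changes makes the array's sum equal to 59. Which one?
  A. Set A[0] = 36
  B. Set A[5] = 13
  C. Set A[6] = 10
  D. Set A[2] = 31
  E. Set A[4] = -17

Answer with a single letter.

Option A: A[0] -7->36, delta=43, new_sum=113+(43)=156
Option B: A[5] 37->13, delta=-24, new_sum=113+(-24)=89
Option C: A[6] -10->10, delta=20, new_sum=113+(20)=133
Option D: A[2] 7->31, delta=24, new_sum=113+(24)=137
Option E: A[4] 37->-17, delta=-54, new_sum=113+(-54)=59 <-- matches target

Answer: E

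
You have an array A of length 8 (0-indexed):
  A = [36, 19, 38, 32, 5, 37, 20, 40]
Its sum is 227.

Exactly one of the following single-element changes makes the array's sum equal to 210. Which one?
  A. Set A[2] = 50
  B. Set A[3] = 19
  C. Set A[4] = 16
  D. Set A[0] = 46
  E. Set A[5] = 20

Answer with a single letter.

Answer: E

Derivation:
Option A: A[2] 38->50, delta=12, new_sum=227+(12)=239
Option B: A[3] 32->19, delta=-13, new_sum=227+(-13)=214
Option C: A[4] 5->16, delta=11, new_sum=227+(11)=238
Option D: A[0] 36->46, delta=10, new_sum=227+(10)=237
Option E: A[5] 37->20, delta=-17, new_sum=227+(-17)=210 <-- matches target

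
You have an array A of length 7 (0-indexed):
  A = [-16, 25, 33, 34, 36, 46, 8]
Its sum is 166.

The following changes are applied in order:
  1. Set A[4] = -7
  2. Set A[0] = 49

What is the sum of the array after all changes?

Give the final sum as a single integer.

Answer: 188

Derivation:
Initial sum: 166
Change 1: A[4] 36 -> -7, delta = -43, sum = 123
Change 2: A[0] -16 -> 49, delta = 65, sum = 188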